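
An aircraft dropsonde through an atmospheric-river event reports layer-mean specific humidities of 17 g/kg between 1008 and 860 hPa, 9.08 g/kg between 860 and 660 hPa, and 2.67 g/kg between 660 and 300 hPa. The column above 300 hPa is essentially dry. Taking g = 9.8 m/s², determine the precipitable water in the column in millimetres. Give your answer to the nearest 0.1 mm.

PW ≈ 54.0 mm

Precipitable water is the column-integrated vapour mass per unit area: PW = (1/g) Σ q̄ Δp, with q in kg/kg and Δp in Pa (1 kg/m² of water = 1 mm).
Layer 1008–860 hPa: Δp = 148 hPa = 14800 Pa, q̄ = 0.017 kg/kg → 0.017 × 14800 / 9.8 = 25.67 mm
Layer 860–660 hPa: Δp = 200 hPa = 20000 Pa, q̄ = 0.00908 kg/kg → 0.00908 × 20000 / 9.8 = 18.53 mm
Layer 660–300 hPa: Δp = 360 hPa = 36000 Pa, q̄ = 0.00267 kg/kg → 0.00267 × 36000 / 9.8 = 9.81 mm
PW = 25.67 + 18.53 + 9.81 = 54.01 ≈ 54.0 mm.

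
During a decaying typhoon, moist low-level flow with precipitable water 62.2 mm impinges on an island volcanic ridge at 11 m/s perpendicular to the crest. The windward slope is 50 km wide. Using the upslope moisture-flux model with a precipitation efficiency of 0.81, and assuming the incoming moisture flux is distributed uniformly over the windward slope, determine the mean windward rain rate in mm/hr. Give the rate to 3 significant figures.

Incoming column moisture flux per unit ridge length: F = V × PW = 11 × 62.2 = 684.2 mm·m/s.
Spread over the 50 km slope with efficiency ε = 0.81: R = ε·F/W = 0.81 × 684.2 / 50000 m = 1.108e-02 mm/s.
R = 1.108e-02 × 3600 = 39.9 mm/hr.

R ≈ 39.9 mm/hr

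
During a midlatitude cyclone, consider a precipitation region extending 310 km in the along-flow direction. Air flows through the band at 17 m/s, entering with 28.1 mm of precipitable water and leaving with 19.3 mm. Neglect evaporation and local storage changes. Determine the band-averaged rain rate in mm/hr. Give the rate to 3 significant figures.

Column moisture flux per unit crosswind length is F = V × PW.
Inflow: F_in = 17 × 28.1 = 477.7 mm·m/s
Outflow: F_out = 17 × 19.3 = 328.1 mm·m/s
Steady-state rate R = (F_in − F_out)/L = (477.7 − 328.1) / 310000 m = 4.826e-04 mm/s.
R = 4.826e-04 × 3600 = 1.74 mm/hr.

R ≈ 1.74 mm/hr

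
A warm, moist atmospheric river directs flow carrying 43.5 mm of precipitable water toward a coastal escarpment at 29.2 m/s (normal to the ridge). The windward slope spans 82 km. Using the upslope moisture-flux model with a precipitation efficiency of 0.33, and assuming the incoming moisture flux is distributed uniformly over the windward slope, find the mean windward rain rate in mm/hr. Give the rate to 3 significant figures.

Incoming column moisture flux per unit ridge length: F = V × PW = 29.2 × 43.5 = 1270.2 mm·m/s.
Spread over the 82 km slope with efficiency ε = 0.33: R = ε·F/W = 0.33 × 1270.2 / 82000 m = 5.112e-03 mm/s.
R = 5.112e-03 × 3600 = 18.4 mm/hr.

R ≈ 18.4 mm/hr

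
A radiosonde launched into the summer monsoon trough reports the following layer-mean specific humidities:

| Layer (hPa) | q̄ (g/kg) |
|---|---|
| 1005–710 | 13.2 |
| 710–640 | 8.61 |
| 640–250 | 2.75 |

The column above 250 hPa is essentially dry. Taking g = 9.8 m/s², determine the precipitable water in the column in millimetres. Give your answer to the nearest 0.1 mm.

Precipitable water is the column-integrated vapour mass per unit area: PW = (1/g) Σ q̄ Δp, with q in kg/kg and Δp in Pa (1 kg/m² of water = 1 mm).
Layer 1005–710 hPa: Δp = 295 hPa = 29500 Pa, q̄ = 0.0132 kg/kg → 0.0132 × 29500 / 9.8 = 39.73 mm
Layer 710–640 hPa: Δp = 70 hPa = 7000 Pa, q̄ = 0.00861 kg/kg → 0.00861 × 7000 / 9.8 = 6.15 mm
Layer 640–250 hPa: Δp = 390 hPa = 39000 Pa, q̄ = 0.00275 kg/kg → 0.00275 × 39000 / 9.8 = 10.94 mm
PW = 39.73 + 6.15 + 10.94 = 56.82 ≈ 56.8 mm.

PW ≈ 56.8 mm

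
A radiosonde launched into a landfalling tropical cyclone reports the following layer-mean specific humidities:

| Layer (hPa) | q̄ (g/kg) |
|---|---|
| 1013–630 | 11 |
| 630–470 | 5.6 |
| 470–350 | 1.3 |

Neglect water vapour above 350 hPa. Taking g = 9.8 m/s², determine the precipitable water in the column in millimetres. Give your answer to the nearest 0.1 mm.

Precipitable water is the column-integrated vapour mass per unit area: PW = (1/g) Σ q̄ Δp, with q in kg/kg and Δp in Pa (1 kg/m² of water = 1 mm).
Layer 1013–630 hPa: Δp = 383 hPa = 38300 Pa, q̄ = 0.011 kg/kg → 0.011 × 38300 / 9.8 = 42.99 mm
Layer 630–470 hPa: Δp = 160 hPa = 16000 Pa, q̄ = 0.0056 kg/kg → 0.0056 × 16000 / 9.8 = 9.14 mm
Layer 470–350 hPa: Δp = 120 hPa = 12000 Pa, q̄ = 0.0013 kg/kg → 0.0013 × 12000 / 9.8 = 1.59 mm
PW = 42.99 + 9.14 + 1.59 = 53.72 ≈ 53.7 mm.

PW ≈ 53.7 mm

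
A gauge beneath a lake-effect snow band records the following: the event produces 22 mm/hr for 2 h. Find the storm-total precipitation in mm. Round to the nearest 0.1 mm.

Total = Σ Rᵢ Δtᵢ = 22 × 2
      = 44 = 44.0 mm.

total ≈ 44.0 mm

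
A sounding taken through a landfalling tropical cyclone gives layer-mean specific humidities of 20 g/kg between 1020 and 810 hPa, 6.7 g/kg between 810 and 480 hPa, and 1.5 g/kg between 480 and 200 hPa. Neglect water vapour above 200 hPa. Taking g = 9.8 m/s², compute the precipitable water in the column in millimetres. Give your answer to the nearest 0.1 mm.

Precipitable water is the column-integrated vapour mass per unit area: PW = (1/g) Σ q̄ Δp, with q in kg/kg and Δp in Pa (1 kg/m² of water = 1 mm).
Layer 1020–810 hPa: Δp = 210 hPa = 21000 Pa, q̄ = 0.02 kg/kg → 0.02 × 21000 / 9.8 = 42.86 mm
Layer 810–480 hPa: Δp = 330 hPa = 33000 Pa, q̄ = 0.0067 kg/kg → 0.0067 × 33000 / 9.8 = 22.56 mm
Layer 480–200 hPa: Δp = 280 hPa = 28000 Pa, q̄ = 0.0015 kg/kg → 0.0015 × 28000 / 9.8 = 4.29 mm
PW = 42.86 + 22.56 + 4.29 = 69.71 ≈ 69.7 mm.

PW ≈ 69.7 mm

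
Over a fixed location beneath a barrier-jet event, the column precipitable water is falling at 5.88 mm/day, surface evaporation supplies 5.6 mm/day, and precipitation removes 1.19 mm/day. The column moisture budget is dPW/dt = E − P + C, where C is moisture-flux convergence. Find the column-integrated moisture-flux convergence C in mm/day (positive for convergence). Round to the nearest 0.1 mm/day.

dPW/dt = -5.88 mm/day.
C = dPW/dt − E + P = (-5.88) − 5.6 + 1.19 = -10.3 mm/day.

C ≈ -10.3 mm/day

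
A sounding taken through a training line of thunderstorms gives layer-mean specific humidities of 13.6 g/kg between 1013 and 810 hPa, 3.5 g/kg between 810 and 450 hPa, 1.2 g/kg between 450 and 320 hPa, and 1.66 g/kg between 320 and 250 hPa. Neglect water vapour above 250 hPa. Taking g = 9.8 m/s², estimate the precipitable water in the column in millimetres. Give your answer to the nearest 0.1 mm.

Precipitable water is the column-integrated vapour mass per unit area: PW = (1/g) Σ q̄ Δp, with q in kg/kg and Δp in Pa (1 kg/m² of water = 1 mm).
Layer 1013–810 hPa: Δp = 203 hPa = 20300 Pa, q̄ = 0.0136 kg/kg → 0.0136 × 20300 / 9.8 = 28.17 mm
Layer 810–450 hPa: Δp = 360 hPa = 36000 Pa, q̄ = 0.0035 kg/kg → 0.0035 × 36000 / 9.8 = 12.86 mm
Layer 450–320 hPa: Δp = 130 hPa = 13000 Pa, q̄ = 0.0012 kg/kg → 0.0012 × 13000 / 9.8 = 1.59 mm
Layer 320–250 hPa: Δp = 70 hPa = 7000 Pa, q̄ = 0.00166 kg/kg → 0.00166 × 7000 / 9.8 = 1.19 mm
PW = 28.17 + 12.86 + 1.59 + 1.19 = 43.81 ≈ 43.8 mm.

PW ≈ 43.8 mm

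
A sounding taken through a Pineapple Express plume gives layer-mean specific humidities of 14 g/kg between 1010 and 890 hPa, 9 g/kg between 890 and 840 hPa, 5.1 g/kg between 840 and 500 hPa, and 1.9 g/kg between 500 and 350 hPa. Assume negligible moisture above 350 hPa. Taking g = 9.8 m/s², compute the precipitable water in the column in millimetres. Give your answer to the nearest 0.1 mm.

PW ≈ 42.3 mm

Precipitable water is the column-integrated vapour mass per unit area: PW = (1/g) Σ q̄ Δp, with q in kg/kg and Δp in Pa (1 kg/m² of water = 1 mm).
Layer 1010–890 hPa: Δp = 120 hPa = 12000 Pa, q̄ = 0.014 kg/kg → 0.014 × 12000 / 9.8 = 17.14 mm
Layer 890–840 hPa: Δp = 50 hPa = 5000 Pa, q̄ = 0.009 kg/kg → 0.009 × 5000 / 9.8 = 4.59 mm
Layer 840–500 hPa: Δp = 340 hPa = 34000 Pa, q̄ = 0.0051 kg/kg → 0.0051 × 34000 / 9.8 = 17.69 mm
Layer 500–350 hPa: Δp = 150 hPa = 15000 Pa, q̄ = 0.0019 kg/kg → 0.0019 × 15000 / 9.8 = 2.91 mm
PW = 17.14 + 4.59 + 17.69 + 2.91 = 42.33 ≈ 42.3 mm.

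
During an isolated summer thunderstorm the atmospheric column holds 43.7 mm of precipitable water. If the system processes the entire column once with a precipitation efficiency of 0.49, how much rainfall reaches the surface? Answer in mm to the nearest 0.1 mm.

Rainfall = ε × PW = 0.49 × 43.7 = 21.4 mm.

rainfall ≈ 21.4 mm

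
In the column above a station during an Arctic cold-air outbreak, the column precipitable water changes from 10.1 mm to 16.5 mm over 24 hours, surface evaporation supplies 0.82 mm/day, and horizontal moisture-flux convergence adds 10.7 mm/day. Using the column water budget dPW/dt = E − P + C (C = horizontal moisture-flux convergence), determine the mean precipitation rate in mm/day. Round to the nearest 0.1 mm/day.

P ≈ 5.1 mm/day

dPW/dt = (16.5 − 10.1) mm / (24/24 day) = +6.400 mm/day.
P = E + C − dPW/dt = 0.82 + (10.7) − (+6.400) = 5.1 mm/day.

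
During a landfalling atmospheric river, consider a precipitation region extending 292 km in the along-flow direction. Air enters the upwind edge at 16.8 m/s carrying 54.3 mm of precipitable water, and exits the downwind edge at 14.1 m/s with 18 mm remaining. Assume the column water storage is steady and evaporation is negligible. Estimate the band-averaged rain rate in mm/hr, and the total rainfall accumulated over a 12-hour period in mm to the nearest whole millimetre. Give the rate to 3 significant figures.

Column moisture flux per unit crosswind length is F = V × PW.
Inflow: F_in = 16.8 × 54.3 = 912.24 mm·m/s
Outflow: F_out = 14.1 × 18 = 253.8 mm·m/s
Steady-state rate R = (F_in − F_out)/L = (912.24 − 253.8) / 292000 m = 2.255e-03 mm/s.
R = 2.255e-03 × 3600 = 8.12 mm/hr.
Over 12 h: total = 8.12 × 12 = 97.44 ≈ 97 mm.

R ≈ 8.12 mm/hr; total ≈ 97 mm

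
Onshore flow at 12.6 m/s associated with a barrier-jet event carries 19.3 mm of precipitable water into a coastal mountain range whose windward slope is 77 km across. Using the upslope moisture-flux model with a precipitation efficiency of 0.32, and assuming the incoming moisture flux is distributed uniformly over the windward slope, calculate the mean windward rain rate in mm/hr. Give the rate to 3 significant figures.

Incoming column moisture flux per unit ridge length: F = V × PW = 12.6 × 19.3 = 243.18 mm·m/s.
Spread over the 77 km slope with efficiency ε = 0.32: R = ε·F/W = 0.32 × 243.18 / 77000 m = 1.011e-03 mm/s.
R = 1.011e-03 × 3600 = 3.64 mm/hr.

R ≈ 3.64 mm/hr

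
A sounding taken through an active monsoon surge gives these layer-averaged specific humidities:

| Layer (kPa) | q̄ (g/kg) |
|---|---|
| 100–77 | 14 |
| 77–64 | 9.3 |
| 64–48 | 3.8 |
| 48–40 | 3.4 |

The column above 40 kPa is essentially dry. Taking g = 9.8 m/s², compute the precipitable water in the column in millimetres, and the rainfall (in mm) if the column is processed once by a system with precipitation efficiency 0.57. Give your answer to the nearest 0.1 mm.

Precipitable water is the column-integrated vapour mass per unit area: PW = (1/g) Σ q̄ Δp, with q in kg/kg and Δp in Pa (1 kg/m² of water = 1 mm).
Layer 100–77 kPa: Δp = 230 hPa = 23000 Pa, q̄ = 0.014 kg/kg → 0.014 × 23000 / 9.8 = 32.86 mm
Layer 77–64 kPa: Δp = 130 hPa = 13000 Pa, q̄ = 0.0093 kg/kg → 0.0093 × 13000 / 9.8 = 12.34 mm
Layer 64–48 kPa: Δp = 160 hPa = 16000 Pa, q̄ = 0.0038 kg/kg → 0.0038 × 16000 / 9.8 = 6.20 mm
Layer 48–40 kPa: Δp = 80 hPa = 8000 Pa, q̄ = 0.0034 kg/kg → 0.0034 × 8000 / 9.8 = 2.78 mm
PW = 32.86 + 12.34 + 6.20 + 2.78 = 54.18 ≈ 54.2 mm.
Rainfall = ε × PW = 0.57 × 54.2 = 30.9 mm.

PW ≈ 54.2 mm; rainfall ≈ 30.9 mm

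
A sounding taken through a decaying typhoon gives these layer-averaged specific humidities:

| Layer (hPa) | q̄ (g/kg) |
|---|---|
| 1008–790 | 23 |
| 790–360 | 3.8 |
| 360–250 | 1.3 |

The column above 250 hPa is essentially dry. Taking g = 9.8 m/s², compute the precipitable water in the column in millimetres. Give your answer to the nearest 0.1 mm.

PW ≈ 69.3 mm

Precipitable water is the column-integrated vapour mass per unit area: PW = (1/g) Σ q̄ Δp, with q in kg/kg and Δp in Pa (1 kg/m² of water = 1 mm).
Layer 1008–790 hPa: Δp = 218 hPa = 21800 Pa, q̄ = 0.023 kg/kg → 0.023 × 21800 / 9.8 = 51.16 mm
Layer 790–360 hPa: Δp = 430 hPa = 43000 Pa, q̄ = 0.0038 kg/kg → 0.0038 × 43000 / 9.8 = 16.67 mm
Layer 360–250 hPa: Δp = 110 hPa = 11000 Pa, q̄ = 0.0013 kg/kg → 0.0013 × 11000 / 9.8 = 1.46 mm
PW = 51.16 + 16.67 + 1.46 = 69.29 ≈ 69.3 mm.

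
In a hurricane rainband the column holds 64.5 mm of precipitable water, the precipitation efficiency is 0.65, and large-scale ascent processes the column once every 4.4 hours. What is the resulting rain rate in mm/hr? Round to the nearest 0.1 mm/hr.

Each overturning extracts ε × PW = 0.65 × 64.5 = 41.925 mm.
Rate = ε·PW / τ = 41.925 / 4.4 h = 9.5 mm/hr.

R ≈ 9.5 mm/hr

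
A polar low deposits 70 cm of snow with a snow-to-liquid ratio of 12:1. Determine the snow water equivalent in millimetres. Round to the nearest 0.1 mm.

SWE = snow depth / ratio = 70 cm / 12 = 5.833 cm = 58.3 mm.

SWE ≈ 58.3 mm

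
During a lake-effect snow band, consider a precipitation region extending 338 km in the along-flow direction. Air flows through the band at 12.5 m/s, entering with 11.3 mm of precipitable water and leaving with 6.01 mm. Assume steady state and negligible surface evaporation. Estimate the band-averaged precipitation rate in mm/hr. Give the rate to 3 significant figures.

R ≈ 0.704 mm/hr

Column moisture flux per unit crosswind length is F = V × PW.
Inflow: F_in = 12.5 × 11.3 = 141.25 mm·m/s
Outflow: F_out = 12.5 × 6.01 = 75.125 mm·m/s
Steady-state rate R = (F_in − F_out)/L = (141.25 − 75.125) / 338000 m = 1.956e-04 mm/s.
R = 1.956e-04 × 3600 = 0.704 mm/hr.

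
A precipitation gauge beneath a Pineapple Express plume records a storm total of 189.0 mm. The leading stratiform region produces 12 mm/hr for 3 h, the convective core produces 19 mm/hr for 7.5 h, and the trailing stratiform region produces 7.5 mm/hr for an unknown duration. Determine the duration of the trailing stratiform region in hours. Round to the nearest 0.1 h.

Known phases: 12 × 3 + 19 × 7.5 = 36 + 142.5 = 178.5 mm.
Remaining depth = 189.0 − 178.5 = 10.5 mm.
Duration = 10.5 / 7.5 = 1.4 h.

duration ≈ 1.4 h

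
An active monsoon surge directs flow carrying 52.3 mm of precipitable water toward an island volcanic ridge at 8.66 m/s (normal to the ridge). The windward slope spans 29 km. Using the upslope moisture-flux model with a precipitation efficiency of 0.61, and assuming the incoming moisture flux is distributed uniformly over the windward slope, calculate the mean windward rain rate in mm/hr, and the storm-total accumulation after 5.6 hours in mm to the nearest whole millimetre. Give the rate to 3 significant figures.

R ≈ 34.3 mm/hr; total ≈ 192 mm

Incoming column moisture flux per unit ridge length: F = V × PW = 8.66 × 52.3 = 452.918 mm·m/s.
Spread over the 29 km slope with efficiency ε = 0.61: R = ε·F/W = 0.61 × 452.918 / 29000 m = 9.527e-03 mm/s.
R = 9.527e-03 × 3600 = 34.3 mm/hr.
Over 5.6 h: total = 34.3 × 5.6 = 192.08 ≈ 192 mm.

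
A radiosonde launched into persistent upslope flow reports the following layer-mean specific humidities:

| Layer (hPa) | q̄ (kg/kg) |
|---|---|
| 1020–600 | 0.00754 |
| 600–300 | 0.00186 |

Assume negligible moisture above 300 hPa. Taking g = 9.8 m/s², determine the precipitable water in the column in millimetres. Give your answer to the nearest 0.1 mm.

Precipitable water is the column-integrated vapour mass per unit area: PW = (1/g) Σ q̄ Δp, with q in kg/kg and Δp in Pa (1 kg/m² of water = 1 mm).
Layer 1020–600 hPa: Δp = 420 hPa = 42000 Pa, q̄ = 0.00754 kg/kg → 0.00754 × 42000 / 9.8 = 32.31 mm
Layer 600–300 hPa: Δp = 300 hPa = 30000 Pa, q̄ = 0.00186 kg/kg → 0.00186 × 30000 / 9.8 = 5.69 mm
PW = 32.31 + 5.69 = 38.00 ≈ 38.0 mm.

PW ≈ 38.0 mm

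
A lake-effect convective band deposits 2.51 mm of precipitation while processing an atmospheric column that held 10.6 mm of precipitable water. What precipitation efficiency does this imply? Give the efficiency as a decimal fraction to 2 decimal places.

ε = precipitation / PW = 2.51 / 10.6 = 0.24.

ε ≈ 0.24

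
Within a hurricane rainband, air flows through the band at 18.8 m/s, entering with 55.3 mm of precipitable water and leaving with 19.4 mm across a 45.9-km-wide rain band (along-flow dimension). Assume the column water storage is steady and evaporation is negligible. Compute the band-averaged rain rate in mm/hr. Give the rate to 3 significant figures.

R ≈ 52.9 mm/hr

Column moisture flux per unit crosswind length is F = V × PW.
Inflow: F_in = 18.8 × 55.3 = 1039.64 mm·m/s
Outflow: F_out = 18.8 × 19.4 = 364.72 mm·m/s
Steady-state rate R = (F_in − F_out)/L = (1039.64 − 364.72) / 45900 m = 1.470e-02 mm/s.
R = 1.470e-02 × 3600 = 52.9 mm/hr.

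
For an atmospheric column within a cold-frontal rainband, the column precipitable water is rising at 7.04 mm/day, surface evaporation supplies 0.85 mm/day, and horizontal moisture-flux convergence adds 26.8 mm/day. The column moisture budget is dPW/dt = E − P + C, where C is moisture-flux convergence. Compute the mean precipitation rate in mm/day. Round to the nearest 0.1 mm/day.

P ≈ 20.6 mm/day

dPW/dt = +7.04 mm/day.
P = E + C − dPW/dt = 0.85 + (26.8) − (+7.04) = 20.6 mm/day.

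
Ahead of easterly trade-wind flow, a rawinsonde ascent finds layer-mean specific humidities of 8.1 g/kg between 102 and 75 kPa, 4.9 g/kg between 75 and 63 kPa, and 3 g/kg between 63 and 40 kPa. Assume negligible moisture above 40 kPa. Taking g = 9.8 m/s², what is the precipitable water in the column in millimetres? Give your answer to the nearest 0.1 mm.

Precipitable water is the column-integrated vapour mass per unit area: PW = (1/g) Σ q̄ Δp, with q in kg/kg and Δp in Pa (1 kg/m² of water = 1 mm).
Layer 102–75 kPa: Δp = 270 hPa = 27000 Pa, q̄ = 0.0081 kg/kg → 0.0081 × 27000 / 9.8 = 22.32 mm
Layer 75–63 kPa: Δp = 120 hPa = 12000 Pa, q̄ = 0.0049 kg/kg → 0.0049 × 12000 / 9.8 = 6.00 mm
Layer 63–40 kPa: Δp = 230 hPa = 23000 Pa, q̄ = 0.003 kg/kg → 0.003 × 23000 / 9.8 = 7.04 mm
PW = 22.32 + 6.00 + 7.04 = 35.36 ≈ 35.4 mm.

PW ≈ 35.4 mm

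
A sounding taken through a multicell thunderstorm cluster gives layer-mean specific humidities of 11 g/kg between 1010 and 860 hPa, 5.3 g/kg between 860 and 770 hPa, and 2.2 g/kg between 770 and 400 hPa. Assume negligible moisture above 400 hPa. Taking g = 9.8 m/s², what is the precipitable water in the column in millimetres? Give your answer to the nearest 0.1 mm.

PW ≈ 30.0 mm

Precipitable water is the column-integrated vapour mass per unit area: PW = (1/g) Σ q̄ Δp, with q in kg/kg and Δp in Pa (1 kg/m² of water = 1 mm).
Layer 1010–860 hPa: Δp = 150 hPa = 15000 Pa, q̄ = 0.011 kg/kg → 0.011 × 15000 / 9.8 = 16.84 mm
Layer 860–770 hPa: Δp = 90 hPa = 9000 Pa, q̄ = 0.0053 kg/kg → 0.0053 × 9000 / 9.8 = 4.87 mm
Layer 770–400 hPa: Δp = 370 hPa = 37000 Pa, q̄ = 0.0022 kg/kg → 0.0022 × 37000 / 9.8 = 8.31 mm
PW = 16.84 + 4.87 + 8.31 = 30.02 ≈ 30.0 mm.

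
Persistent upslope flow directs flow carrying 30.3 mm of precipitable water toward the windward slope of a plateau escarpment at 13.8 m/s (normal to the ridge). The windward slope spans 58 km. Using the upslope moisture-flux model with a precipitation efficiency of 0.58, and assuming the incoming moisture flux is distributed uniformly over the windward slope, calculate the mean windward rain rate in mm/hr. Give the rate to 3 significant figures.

R ≈ 15.1 mm/hr

Incoming column moisture flux per unit ridge length: F = V × PW = 13.8 × 30.3 = 418.14 mm·m/s.
Spread over the 58 km slope with efficiency ε = 0.58: R = ε·F/W = 0.58 × 418.14 / 58000 m = 4.181e-03 mm/s.
R = 4.181e-03 × 3600 = 15.1 mm/hr.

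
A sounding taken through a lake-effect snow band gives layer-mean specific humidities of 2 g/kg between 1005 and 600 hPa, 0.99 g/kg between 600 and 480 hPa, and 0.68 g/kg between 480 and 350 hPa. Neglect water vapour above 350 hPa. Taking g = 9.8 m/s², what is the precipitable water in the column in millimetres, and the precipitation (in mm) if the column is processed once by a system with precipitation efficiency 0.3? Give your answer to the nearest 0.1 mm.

PW ≈ 10.4 mm; precipitation ≈ 3.1 mm

Precipitable water is the column-integrated vapour mass per unit area: PW = (1/g) Σ q̄ Δp, with q in kg/kg and Δp in Pa (1 kg/m² of water = 1 mm).
Layer 1005–600 hPa: Δp = 405 hPa = 40500 Pa, q̄ = 0.002 kg/kg → 0.002 × 40500 / 9.8 = 8.27 mm
Layer 600–480 hPa: Δp = 120 hPa = 12000 Pa, q̄ = 0.00099 kg/kg → 0.00099 × 12000 / 9.8 = 1.21 mm
Layer 480–350 hPa: Δp = 130 hPa = 13000 Pa, q̄ = 0.00068 kg/kg → 0.00068 × 13000 / 9.8 = 0.90 mm
PW = 8.27 + 1.21 + 0.90 = 10.38 ≈ 10.4 mm.
Precipitation = ε × PW = 0.3 × 10.4 = 3.1 mm.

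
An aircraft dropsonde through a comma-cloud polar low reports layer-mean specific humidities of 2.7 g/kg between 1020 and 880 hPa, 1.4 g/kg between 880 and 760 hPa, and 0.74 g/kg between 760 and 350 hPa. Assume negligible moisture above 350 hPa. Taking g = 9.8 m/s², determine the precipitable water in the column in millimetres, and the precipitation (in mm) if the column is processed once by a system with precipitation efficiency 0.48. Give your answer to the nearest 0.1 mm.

Precipitable water is the column-integrated vapour mass per unit area: PW = (1/g) Σ q̄ Δp, with q in kg/kg and Δp in Pa (1 kg/m² of water = 1 mm).
Layer 1020–880 hPa: Δp = 140 hPa = 14000 Pa, q̄ = 0.0027 kg/kg → 0.0027 × 14000 / 9.8 = 3.86 mm
Layer 880–760 hPa: Δp = 120 hPa = 12000 Pa, q̄ = 0.0014 kg/kg → 0.0014 × 12000 / 9.8 = 1.71 mm
Layer 760–350 hPa: Δp = 410 hPa = 41000 Pa, q̄ = 0.00074 kg/kg → 0.00074 × 41000 / 9.8 = 3.10 mm
PW = 3.86 + 1.71 + 3.10 = 8.67 ≈ 8.7 mm.
Precipitation = ε × PW = 0.48 × 8.7 = 4.2 mm.

PW ≈ 8.7 mm; precipitation ≈ 4.2 mm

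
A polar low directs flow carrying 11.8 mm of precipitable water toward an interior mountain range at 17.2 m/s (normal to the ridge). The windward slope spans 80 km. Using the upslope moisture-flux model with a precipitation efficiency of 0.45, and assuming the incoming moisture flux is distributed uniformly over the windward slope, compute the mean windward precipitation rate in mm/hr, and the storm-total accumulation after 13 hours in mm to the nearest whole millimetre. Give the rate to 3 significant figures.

R ≈ 4.11 mm/hr; total ≈ 53 mm

Incoming column moisture flux per unit ridge length: F = V × PW = 17.2 × 11.8 = 202.96 mm·m/s.
Spread over the 80 km slope with efficiency ε = 0.45: R = ε·F/W = 0.45 × 202.96 / 80000 m = 1.142e-03 mm/s.
R = 1.142e-03 × 3600 = 4.11 mm/hr.
Over 13 h: total = 4.11 × 13 = 53.43 ≈ 53 mm.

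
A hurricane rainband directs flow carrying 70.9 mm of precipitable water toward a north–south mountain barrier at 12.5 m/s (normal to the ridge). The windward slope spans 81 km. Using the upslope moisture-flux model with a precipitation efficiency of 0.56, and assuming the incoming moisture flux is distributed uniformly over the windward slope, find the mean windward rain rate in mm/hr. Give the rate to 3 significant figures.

R ≈ 22.1 mm/hr

Incoming column moisture flux per unit ridge length: F = V × PW = 12.5 × 70.9 = 886.25 mm·m/s.
Spread over the 81 km slope with efficiency ε = 0.56: R = ε·F/W = 0.56 × 886.25 / 81000 m = 6.127e-03 mm/s.
R = 6.127e-03 × 3600 = 22.1 mm/hr.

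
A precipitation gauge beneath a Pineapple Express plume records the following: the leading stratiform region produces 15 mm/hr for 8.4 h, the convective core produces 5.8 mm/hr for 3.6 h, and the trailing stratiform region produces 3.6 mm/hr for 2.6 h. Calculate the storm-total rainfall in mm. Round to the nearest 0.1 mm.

total ≈ 156.2 mm

Total = Σ Rᵢ Δtᵢ = 15 × 8.4 + 5.8 × 3.6 + 3.6 × 2.6
      = 126 + 20.88 + 9.36 = 156.2 mm.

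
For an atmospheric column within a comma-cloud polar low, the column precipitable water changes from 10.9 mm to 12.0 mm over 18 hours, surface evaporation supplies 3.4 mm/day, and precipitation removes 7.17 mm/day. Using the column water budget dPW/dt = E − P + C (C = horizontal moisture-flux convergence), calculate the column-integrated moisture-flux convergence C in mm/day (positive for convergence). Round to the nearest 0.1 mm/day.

dPW/dt = (12.0 − 10.9) mm / (18/24 day) = +1.467 mm/day.
C = dPW/dt − E + P = (+1.467) − 3.4 + 7.17 = 5.2 mm/day.

C ≈ 5.2 mm/day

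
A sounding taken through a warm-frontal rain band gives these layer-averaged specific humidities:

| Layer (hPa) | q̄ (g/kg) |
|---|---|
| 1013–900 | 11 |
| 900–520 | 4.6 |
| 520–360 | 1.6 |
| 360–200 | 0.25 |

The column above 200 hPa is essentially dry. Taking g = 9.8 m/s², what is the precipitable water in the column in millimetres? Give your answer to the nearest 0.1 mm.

Precipitable water is the column-integrated vapour mass per unit area: PW = (1/g) Σ q̄ Δp, with q in kg/kg and Δp in Pa (1 kg/m² of water = 1 mm).
Layer 1013–900 hPa: Δp = 113 hPa = 11300 Pa, q̄ = 0.011 kg/kg → 0.011 × 11300 / 9.8 = 12.68 mm
Layer 900–520 hPa: Δp = 380 hPa = 38000 Pa, q̄ = 0.0046 kg/kg → 0.0046 × 38000 / 9.8 = 17.84 mm
Layer 520–360 hPa: Δp = 160 hPa = 16000 Pa, q̄ = 0.0016 kg/kg → 0.0016 × 16000 / 9.8 = 2.61 mm
Layer 360–200 hPa: Δp = 160 hPa = 16000 Pa, q̄ = 0.00025 kg/kg → 0.00025 × 16000 / 9.8 = 0.41 mm
PW = 12.68 + 17.84 + 2.61 + 0.41 = 33.54 ≈ 33.5 mm.

PW ≈ 33.5 mm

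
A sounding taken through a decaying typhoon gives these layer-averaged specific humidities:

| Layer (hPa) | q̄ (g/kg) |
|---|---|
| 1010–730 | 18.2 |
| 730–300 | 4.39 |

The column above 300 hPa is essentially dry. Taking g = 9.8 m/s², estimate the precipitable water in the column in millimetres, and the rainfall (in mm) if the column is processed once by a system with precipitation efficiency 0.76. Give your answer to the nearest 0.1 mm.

Precipitable water is the column-integrated vapour mass per unit area: PW = (1/g) Σ q̄ Δp, with q in kg/kg and Δp in Pa (1 kg/m² of water = 1 mm).
Layer 1010–730 hPa: Δp = 280 hPa = 28000 Pa, q̄ = 0.0182 kg/kg → 0.0182 × 28000 / 9.8 = 52.00 mm
Layer 730–300 hPa: Δp = 430 hPa = 43000 Pa, q̄ = 0.00439 kg/kg → 0.00439 × 43000 / 9.8 = 19.26 mm
PW = 52.00 + 19.26 = 71.26 ≈ 71.3 mm.
Rainfall = ε × PW = 0.76 × 71.3 = 54.2 mm.

PW ≈ 71.3 mm; rainfall ≈ 54.2 mm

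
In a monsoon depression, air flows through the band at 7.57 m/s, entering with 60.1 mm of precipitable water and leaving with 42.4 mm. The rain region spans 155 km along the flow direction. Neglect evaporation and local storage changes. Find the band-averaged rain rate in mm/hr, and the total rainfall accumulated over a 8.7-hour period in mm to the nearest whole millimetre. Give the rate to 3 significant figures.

R ≈ 3.11 mm/hr; total ≈ 27 mm

Column moisture flux per unit crosswind length is F = V × PW.
Inflow: F_in = 7.57 × 60.1 = 454.957 mm·m/s
Outflow: F_out = 7.57 × 42.4 = 320.968 mm·m/s
Steady-state rate R = (F_in − F_out)/L = (454.957 − 320.968) / 155000 m = 8.644e-04 mm/s.
R = 8.644e-04 × 3600 = 3.11 mm/hr.
Over 8.7 h: total = 3.11 × 8.7 = 27.057 ≈ 27 mm.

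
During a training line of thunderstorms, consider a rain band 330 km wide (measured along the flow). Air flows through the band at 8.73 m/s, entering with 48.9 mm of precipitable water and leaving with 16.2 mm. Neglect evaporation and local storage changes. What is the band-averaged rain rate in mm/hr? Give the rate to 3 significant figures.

Column moisture flux per unit crosswind length is F = V × PW.
Inflow: F_in = 8.73 × 48.9 = 426.897 mm·m/s
Outflow: F_out = 8.73 × 16.2 = 141.426 mm·m/s
Steady-state rate R = (F_in − F_out)/L = (426.897 − 141.426) / 330000 m = 8.651e-04 mm/s.
R = 8.651e-04 × 3600 = 3.11 mm/hr.

R ≈ 3.11 mm/hr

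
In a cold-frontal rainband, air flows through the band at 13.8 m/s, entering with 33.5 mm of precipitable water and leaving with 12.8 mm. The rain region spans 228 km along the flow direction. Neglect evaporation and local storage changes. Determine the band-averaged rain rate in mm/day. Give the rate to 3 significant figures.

R ≈ 108 mm/day

Column moisture flux per unit crosswind length is F = V × PW.
Inflow: F_in = 13.8 × 33.5 = 462.3 mm·m/s
Outflow: F_out = 13.8 × 12.8 = 176.64 mm·m/s
Steady-state rate R = (F_in − F_out)/L = (462.3 − 176.64) / 228000 m = 1.253e-03 mm/s.
R = 1.253e-03 × 3600 × 24 = 108 mm/day.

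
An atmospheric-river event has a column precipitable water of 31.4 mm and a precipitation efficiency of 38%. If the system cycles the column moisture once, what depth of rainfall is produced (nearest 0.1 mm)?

rainfall ≈ 11.9 mm

Rainfall = ε × PW = 0.38 × 31.4 = 11.9 mm.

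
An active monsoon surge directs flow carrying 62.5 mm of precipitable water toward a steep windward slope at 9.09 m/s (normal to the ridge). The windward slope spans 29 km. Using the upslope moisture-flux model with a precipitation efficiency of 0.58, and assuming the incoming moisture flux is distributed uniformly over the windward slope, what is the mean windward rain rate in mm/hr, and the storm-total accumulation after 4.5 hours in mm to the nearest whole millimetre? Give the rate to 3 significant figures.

R ≈ 40.9 mm/hr; total ≈ 184 mm

Incoming column moisture flux per unit ridge length: F = V × PW = 9.09 × 62.5 = 568.125 mm·m/s.
Spread over the 29 km slope with efficiency ε = 0.58: R = ε·F/W = 0.58 × 568.125 / 29000 m = 1.136e-02 mm/s.
R = 1.136e-02 × 3600 = 40.9 mm/hr.
Over 4.5 h: total = 40.9 × 4.5 = 184.05 ≈ 184 mm.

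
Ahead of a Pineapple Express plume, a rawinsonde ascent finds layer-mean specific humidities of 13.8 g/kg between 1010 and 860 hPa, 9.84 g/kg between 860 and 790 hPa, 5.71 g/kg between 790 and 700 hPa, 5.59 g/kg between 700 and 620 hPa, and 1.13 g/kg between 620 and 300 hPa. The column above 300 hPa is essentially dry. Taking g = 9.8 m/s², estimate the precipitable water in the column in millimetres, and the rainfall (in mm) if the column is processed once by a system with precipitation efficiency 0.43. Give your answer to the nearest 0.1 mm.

Precipitable water is the column-integrated vapour mass per unit area: PW = (1/g) Σ q̄ Δp, with q in kg/kg and Δp in Pa (1 kg/m² of water = 1 mm).
Layer 1010–860 hPa: Δp = 150 hPa = 15000 Pa, q̄ = 0.0138 kg/kg → 0.0138 × 15000 / 9.8 = 21.12 mm
Layer 860–790 hPa: Δp = 70 hPa = 7000 Pa, q̄ = 0.00984 kg/kg → 0.00984 × 7000 / 9.8 = 7.03 mm
Layer 790–700 hPa: Δp = 90 hPa = 9000 Pa, q̄ = 0.00571 kg/kg → 0.00571 × 9000 / 9.8 = 5.24 mm
Layer 700–620 hPa: Δp = 80 hPa = 8000 Pa, q̄ = 0.00559 kg/kg → 0.00559 × 8000 / 9.8 = 4.56 mm
Layer 620–300 hPa: Δp = 320 hPa = 32000 Pa, q̄ = 0.00113 kg/kg → 0.00113 × 32000 / 9.8 = 3.69 mm
PW = 21.12 + 7.03 + 5.24 + 4.56 + 3.69 = 41.64 ≈ 41.6 mm.
Rainfall = ε × PW = 0.43 × 41.6 = 17.9 mm.

PW ≈ 41.6 mm; rainfall ≈ 17.9 mm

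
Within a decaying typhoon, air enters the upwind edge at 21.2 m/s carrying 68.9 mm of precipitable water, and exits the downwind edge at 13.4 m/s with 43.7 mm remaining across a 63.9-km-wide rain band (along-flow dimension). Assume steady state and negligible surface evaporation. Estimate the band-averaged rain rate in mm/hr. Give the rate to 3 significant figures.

R ≈ 49.3 mm/hr

Column moisture flux per unit crosswind length is F = V × PW.
Inflow: F_in = 21.2 × 68.9 = 1460.68 mm·m/s
Outflow: F_out = 13.4 × 43.7 = 585.58 mm·m/s
Steady-state rate R = (F_in − F_out)/L = (1460.68 − 585.58) / 63900 m = 1.369e-02 mm/s.
R = 1.369e-02 × 3600 = 49.3 mm/hr.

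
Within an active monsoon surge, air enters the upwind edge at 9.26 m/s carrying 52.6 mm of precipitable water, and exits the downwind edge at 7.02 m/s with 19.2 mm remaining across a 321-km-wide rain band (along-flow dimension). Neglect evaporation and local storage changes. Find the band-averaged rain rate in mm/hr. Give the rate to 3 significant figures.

Column moisture flux per unit crosswind length is F = V × PW.
Inflow: F_in = 9.26 × 52.6 = 487.076 mm·m/s
Outflow: F_out = 7.02 × 19.2 = 134.784 mm·m/s
Steady-state rate R = (F_in − F_out)/L = (487.076 − 134.784) / 321000 m = 1.097e-03 mm/s.
R = 1.097e-03 × 3600 = 3.95 mm/hr.

R ≈ 3.95 mm/hr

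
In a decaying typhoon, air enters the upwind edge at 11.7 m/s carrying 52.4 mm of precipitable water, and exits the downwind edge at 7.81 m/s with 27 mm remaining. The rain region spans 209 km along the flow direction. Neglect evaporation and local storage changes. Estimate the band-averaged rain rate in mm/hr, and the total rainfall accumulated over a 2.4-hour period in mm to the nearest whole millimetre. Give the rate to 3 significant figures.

Column moisture flux per unit crosswind length is F = V × PW.
Inflow: F_in = 11.7 × 52.4 = 613.08 mm·m/s
Outflow: F_out = 7.81 × 27 = 210.87 mm·m/s
Steady-state rate R = (F_in − F_out)/L = (613.08 − 210.87) / 209000 m = 1.924e-03 mm/s.
R = 1.924e-03 × 3600 = 6.93 mm/hr.
Over 2.4 h: total = 6.93 × 2.4 = 16.632 ≈ 17 mm.

R ≈ 6.93 mm/hr; total ≈ 17 mm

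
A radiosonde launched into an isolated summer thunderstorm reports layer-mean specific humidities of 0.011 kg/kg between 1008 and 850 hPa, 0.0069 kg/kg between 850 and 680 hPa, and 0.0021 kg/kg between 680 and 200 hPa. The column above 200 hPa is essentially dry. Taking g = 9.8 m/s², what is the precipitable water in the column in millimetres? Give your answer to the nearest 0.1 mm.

Precipitable water is the column-integrated vapour mass per unit area: PW = (1/g) Σ q̄ Δp, with q in kg/kg and Δp in Pa (1 kg/m² of water = 1 mm).
Layer 1008–850 hPa: Δp = 158 hPa = 15800 Pa, q̄ = 0.011 kg/kg → 0.011 × 15800 / 9.8 = 17.73 mm
Layer 850–680 hPa: Δp = 170 hPa = 17000 Pa, q̄ = 0.0069 kg/kg → 0.0069 × 17000 / 9.8 = 11.97 mm
Layer 680–200 hPa: Δp = 480 hPa = 48000 Pa, q̄ = 0.0021 kg/kg → 0.0021 × 48000 / 9.8 = 10.29 mm
PW = 17.73 + 11.97 + 10.29 = 39.99 ≈ 40.0 mm.

PW ≈ 40.0 mm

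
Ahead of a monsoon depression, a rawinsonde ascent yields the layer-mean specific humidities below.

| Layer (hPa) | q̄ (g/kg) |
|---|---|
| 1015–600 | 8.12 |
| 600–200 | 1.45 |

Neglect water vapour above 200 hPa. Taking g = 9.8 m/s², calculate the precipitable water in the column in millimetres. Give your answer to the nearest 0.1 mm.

PW ≈ 40.3 mm

Precipitable water is the column-integrated vapour mass per unit area: PW = (1/g) Σ q̄ Δp, with q in kg/kg and Δp in Pa (1 kg/m² of water = 1 mm).
Layer 1015–600 hPa: Δp = 415 hPa = 41500 Pa, q̄ = 0.00812 kg/kg → 0.00812 × 41500 / 9.8 = 34.39 mm
Layer 600–200 hPa: Δp = 400 hPa = 40000 Pa, q̄ = 0.00145 kg/kg → 0.00145 × 40000 / 9.8 = 5.92 mm
PW = 34.39 + 5.92 = 40.31 ≈ 40.3 mm.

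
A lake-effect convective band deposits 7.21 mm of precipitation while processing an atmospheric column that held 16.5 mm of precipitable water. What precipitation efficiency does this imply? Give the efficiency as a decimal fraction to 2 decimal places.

ε = precipitation / PW = 7.21 / 16.5 = 0.44.

ε ≈ 0.44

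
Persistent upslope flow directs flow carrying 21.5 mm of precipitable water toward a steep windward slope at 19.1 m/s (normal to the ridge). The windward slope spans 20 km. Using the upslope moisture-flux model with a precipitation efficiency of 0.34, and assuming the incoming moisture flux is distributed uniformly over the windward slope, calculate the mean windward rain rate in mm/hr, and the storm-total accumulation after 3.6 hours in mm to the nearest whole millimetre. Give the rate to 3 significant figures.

R ≈ 25.1 mm/hr; total ≈ 90 mm

Incoming column moisture flux per unit ridge length: F = V × PW = 19.1 × 21.5 = 410.65 mm·m/s.
Spread over the 20 km slope with efficiency ε = 0.34: R = ε·F/W = 0.34 × 410.65 / 20000 m = 6.981e-03 mm/s.
R = 6.981e-03 × 3600 = 25.1 mm/hr.
Over 3.6 h: total = 25.1 × 3.6 = 90.36 ≈ 90 mm.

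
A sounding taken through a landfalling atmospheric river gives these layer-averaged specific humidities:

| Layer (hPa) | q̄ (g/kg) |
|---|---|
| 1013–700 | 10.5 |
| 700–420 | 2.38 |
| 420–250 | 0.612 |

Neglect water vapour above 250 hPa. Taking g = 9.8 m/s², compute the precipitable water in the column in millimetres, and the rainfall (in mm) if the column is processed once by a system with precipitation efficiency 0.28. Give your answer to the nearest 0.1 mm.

PW ≈ 41.4 mm; rainfall ≈ 11.6 mm

Precipitable water is the column-integrated vapour mass per unit area: PW = (1/g) Σ q̄ Δp, with q in kg/kg and Δp in Pa (1 kg/m² of water = 1 mm).
Layer 1013–700 hPa: Δp = 313 hPa = 31300 Pa, q̄ = 0.0105 kg/kg → 0.0105 × 31300 / 9.8 = 33.54 mm
Layer 700–420 hPa: Δp = 280 hPa = 28000 Pa, q̄ = 0.00238 kg/kg → 0.00238 × 28000 / 9.8 = 6.80 mm
Layer 420–250 hPa: Δp = 170 hPa = 17000 Pa, q̄ = 0.000612 kg/kg → 0.000612 × 17000 / 9.8 = 1.06 mm
PW = 33.54 + 6.80 + 1.06 = 41.40 ≈ 41.4 mm.
Rainfall = ε × PW = 0.28 × 41.4 = 11.6 mm.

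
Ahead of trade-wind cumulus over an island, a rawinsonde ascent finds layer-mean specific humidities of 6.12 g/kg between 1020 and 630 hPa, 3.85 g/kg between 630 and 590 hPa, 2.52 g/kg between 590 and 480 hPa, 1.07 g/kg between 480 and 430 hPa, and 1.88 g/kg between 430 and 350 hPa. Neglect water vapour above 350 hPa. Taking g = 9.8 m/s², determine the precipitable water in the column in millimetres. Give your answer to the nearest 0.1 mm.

PW ≈ 30.8 mm

Precipitable water is the column-integrated vapour mass per unit area: PW = (1/g) Σ q̄ Δp, with q in kg/kg and Δp in Pa (1 kg/m² of water = 1 mm).
Layer 1020–630 hPa: Δp = 390 hPa = 39000 Pa, q̄ = 0.00612 kg/kg → 0.00612 × 39000 / 9.8 = 24.36 mm
Layer 630–590 hPa: Δp = 40 hPa = 4000 Pa, q̄ = 0.00385 kg/kg → 0.00385 × 4000 / 9.8 = 1.57 mm
Layer 590–480 hPa: Δp = 110 hPa = 11000 Pa, q̄ = 0.00252 kg/kg → 0.00252 × 11000 / 9.8 = 2.83 mm
Layer 480–430 hPa: Δp = 50 hPa = 5000 Pa, q̄ = 0.00107 kg/kg → 0.00107 × 5000 / 9.8 = 0.55 mm
Layer 430–350 hPa: Δp = 80 hPa = 8000 Pa, q̄ = 0.00188 kg/kg → 0.00188 × 8000 / 9.8 = 1.53 mm
PW = 24.36 + 1.57 + 2.83 + 0.55 + 1.53 = 30.84 ≈ 30.8 mm.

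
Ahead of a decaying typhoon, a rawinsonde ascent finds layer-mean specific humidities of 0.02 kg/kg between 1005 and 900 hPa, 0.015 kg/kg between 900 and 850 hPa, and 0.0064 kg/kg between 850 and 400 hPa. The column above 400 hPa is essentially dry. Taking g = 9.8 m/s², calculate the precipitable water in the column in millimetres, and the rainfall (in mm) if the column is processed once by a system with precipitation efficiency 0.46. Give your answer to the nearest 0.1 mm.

PW ≈ 58.5 mm; rainfall ≈ 26.9 mm

Precipitable water is the column-integrated vapour mass per unit area: PW = (1/g) Σ q̄ Δp, with q in kg/kg and Δp in Pa (1 kg/m² of water = 1 mm).
Layer 1005–900 hPa: Δp = 105 hPa = 10500 Pa, q̄ = 0.02 kg/kg → 0.02 × 10500 / 9.8 = 21.43 mm
Layer 900–850 hPa: Δp = 50 hPa = 5000 Pa, q̄ = 0.015 kg/kg → 0.015 × 5000 / 9.8 = 7.65 mm
Layer 850–400 hPa: Δp = 450 hPa = 45000 Pa, q̄ = 0.0064 kg/kg → 0.0064 × 45000 / 9.8 = 29.39 mm
PW = 21.43 + 7.65 + 29.39 = 58.47 ≈ 58.5 mm.
Rainfall = ε × PW = 0.46 × 58.5 = 26.9 mm.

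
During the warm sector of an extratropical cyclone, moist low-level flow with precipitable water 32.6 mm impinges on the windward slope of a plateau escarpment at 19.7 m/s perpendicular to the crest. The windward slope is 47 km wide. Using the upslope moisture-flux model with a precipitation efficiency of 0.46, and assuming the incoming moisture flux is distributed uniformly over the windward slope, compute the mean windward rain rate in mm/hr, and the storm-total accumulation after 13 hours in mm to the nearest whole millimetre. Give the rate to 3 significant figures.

Incoming column moisture flux per unit ridge length: F = V × PW = 19.7 × 32.6 = 642.22 mm·m/s.
Spread over the 47 km slope with efficiency ε = 0.46: R = ε·F/W = 0.46 × 642.22 / 47000 m = 6.286e-03 mm/s.
R = 6.286e-03 × 3600 = 22.6 mm/hr.
Over 13 h: total = 22.6 × 13 = 293.8 ≈ 294 mm.

R ≈ 22.6 mm/hr; total ≈ 294 mm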